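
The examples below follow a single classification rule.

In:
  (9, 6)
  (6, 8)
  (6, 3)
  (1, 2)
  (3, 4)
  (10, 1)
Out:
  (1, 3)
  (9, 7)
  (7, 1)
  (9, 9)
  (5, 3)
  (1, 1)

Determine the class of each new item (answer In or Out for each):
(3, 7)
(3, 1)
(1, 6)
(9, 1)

The simplest hypothesis consistent with all the labels is: product is even.
(3, 7): 3·7 = 21 — does not fit, so Out. (3, 1): 3·1 = 3 — does not fit, so Out. (1, 6): 1·6 = 6 — satisfies this, so In. (9, 1): 9·1 = 9 — does not fit, so Out.

Out, Out, In, Out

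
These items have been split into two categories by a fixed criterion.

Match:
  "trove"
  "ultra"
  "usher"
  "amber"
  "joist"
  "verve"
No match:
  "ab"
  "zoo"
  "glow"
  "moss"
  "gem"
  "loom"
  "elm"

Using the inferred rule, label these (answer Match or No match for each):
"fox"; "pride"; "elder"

All 'Match' examples share one property — length 5 — and every 'No match' example lacks it.

No match, Match, Match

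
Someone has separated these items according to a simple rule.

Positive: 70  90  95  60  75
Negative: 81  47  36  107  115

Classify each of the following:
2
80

Negative, Positive

All 'Positive' examples share one property — multiple of 5 AND at most 95 — and every 'Negative' example lacks it.
Negative: 2, since 2 = 5·0 + 2, 2 ≤ 95. Positive: 80, since 80 = 5·16, 80 ≤ 95.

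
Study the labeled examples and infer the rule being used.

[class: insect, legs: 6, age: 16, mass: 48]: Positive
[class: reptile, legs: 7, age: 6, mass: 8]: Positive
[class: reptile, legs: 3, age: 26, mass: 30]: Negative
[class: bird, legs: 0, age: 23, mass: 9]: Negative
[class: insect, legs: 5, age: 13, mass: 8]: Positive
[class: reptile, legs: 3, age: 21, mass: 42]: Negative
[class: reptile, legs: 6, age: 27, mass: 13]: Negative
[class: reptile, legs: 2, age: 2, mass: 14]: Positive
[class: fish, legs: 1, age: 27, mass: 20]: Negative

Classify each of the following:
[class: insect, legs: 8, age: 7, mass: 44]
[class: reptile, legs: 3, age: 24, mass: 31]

Positive, Negative

Rule: age ≤ 16. This holds for each 'Positive' example and fails for each 'Negative' one.
[class: insect, legs: 8, age: 7, mass: 44]: age = 7 — checks out, so Positive.
[class: reptile, legs: 3, age: 24, mass: 31]: age = 24 — lacks this property, so Negative.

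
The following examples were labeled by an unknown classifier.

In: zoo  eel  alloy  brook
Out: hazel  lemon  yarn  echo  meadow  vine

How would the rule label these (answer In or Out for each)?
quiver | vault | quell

Rule: has a double letter. This holds for each 'In' example and fails for each 'Out' one.

Out, Out, In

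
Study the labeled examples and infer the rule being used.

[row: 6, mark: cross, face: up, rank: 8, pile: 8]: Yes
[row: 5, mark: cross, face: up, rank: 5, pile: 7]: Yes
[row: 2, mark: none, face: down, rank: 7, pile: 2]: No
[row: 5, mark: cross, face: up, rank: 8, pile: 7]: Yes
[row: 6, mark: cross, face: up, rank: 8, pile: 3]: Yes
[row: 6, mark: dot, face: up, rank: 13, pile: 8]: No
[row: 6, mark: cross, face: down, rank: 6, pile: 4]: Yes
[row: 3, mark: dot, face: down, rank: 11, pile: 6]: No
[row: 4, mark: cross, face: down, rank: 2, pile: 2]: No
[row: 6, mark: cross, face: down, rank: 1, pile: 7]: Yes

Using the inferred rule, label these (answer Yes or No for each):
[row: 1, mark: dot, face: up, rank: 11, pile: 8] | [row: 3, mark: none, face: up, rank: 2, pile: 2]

The classifier is using: mark is cross AND row ≥ 5.
[row: 1, mark: dot, face: up, rank: 11, pile: 8] — mark is dot, row = 1, hence No. [row: 3, mark: none, face: up, rank: 2, pile: 2] — mark is none, row = 3, hence No.

No, No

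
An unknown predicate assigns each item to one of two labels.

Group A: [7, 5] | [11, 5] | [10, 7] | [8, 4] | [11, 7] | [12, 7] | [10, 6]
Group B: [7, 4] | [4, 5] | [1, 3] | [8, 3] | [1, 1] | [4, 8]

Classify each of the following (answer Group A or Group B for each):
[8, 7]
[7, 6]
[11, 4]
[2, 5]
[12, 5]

The classifier is using: first > second AND sum ≥ 12.
[8, 7] → 8 > 7, 8+7 = 15 → Group A.
[7, 6] → 7 > 6, 7+6 = 13 → Group A.
[11, 4] → 11 > 4, 11+4 = 15 → Group A.
[2, 5] → 2 < 5, 2+5 = 7 → Group B.
[12, 5] → 12 > 5, 12+5 = 17 → Group A.

Group A, Group A, Group A, Group B, Group A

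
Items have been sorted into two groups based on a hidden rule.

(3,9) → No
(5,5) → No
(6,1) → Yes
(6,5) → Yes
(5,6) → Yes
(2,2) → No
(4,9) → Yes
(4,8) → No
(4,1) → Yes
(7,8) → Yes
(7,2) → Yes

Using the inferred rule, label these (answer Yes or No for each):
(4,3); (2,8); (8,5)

Yes, No, Yes

Comparing the two groups points to one rule — sum is odd.
(4,3): 4+3 = 7 — matches, so Yes.
(2,8): 2+8 = 10 — fails this test, so No.
(8,5): 8+5 = 13 — matches, so Yes.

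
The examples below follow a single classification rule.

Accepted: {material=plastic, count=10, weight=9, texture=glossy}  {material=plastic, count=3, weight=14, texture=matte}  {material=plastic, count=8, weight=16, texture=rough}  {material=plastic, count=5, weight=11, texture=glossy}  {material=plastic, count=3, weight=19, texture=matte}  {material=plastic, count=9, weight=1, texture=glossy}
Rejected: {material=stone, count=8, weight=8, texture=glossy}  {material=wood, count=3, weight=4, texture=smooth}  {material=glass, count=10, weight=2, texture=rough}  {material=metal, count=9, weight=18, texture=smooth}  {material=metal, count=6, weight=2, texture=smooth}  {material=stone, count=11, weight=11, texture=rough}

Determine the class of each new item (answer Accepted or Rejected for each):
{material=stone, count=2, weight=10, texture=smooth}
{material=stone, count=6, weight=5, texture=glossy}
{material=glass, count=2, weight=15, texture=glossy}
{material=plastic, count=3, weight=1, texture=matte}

The rule appears to be: material is plastic.
{material=stone, count=2, weight=10, texture=smooth} → material is stone → Rejected. {material=stone, count=6, weight=5, texture=glossy} → material is stone → Rejected. {material=glass, count=2, weight=15, texture=glossy} → material is glass → Rejected. {material=plastic, count=3, weight=1, texture=matte} → material is plastic → Accepted.

Rejected, Rejected, Rejected, Accepted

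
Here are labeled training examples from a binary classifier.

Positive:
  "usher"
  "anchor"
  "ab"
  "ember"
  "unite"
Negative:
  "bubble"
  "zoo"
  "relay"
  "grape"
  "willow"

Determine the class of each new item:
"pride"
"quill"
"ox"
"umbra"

Negative, Negative, Positive, Positive

Comparing the two groups points to one rule — starts with a vowel.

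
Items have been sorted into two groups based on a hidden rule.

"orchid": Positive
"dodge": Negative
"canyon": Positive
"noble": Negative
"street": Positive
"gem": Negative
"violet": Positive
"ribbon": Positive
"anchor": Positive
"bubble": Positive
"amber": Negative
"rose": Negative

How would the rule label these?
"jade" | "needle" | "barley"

The classifier is using: length 6.
Negative: "jade", since length 4.
Positive: "needle", since length 6.
Positive: "barley", since length 6.

Negative, Positive, Positive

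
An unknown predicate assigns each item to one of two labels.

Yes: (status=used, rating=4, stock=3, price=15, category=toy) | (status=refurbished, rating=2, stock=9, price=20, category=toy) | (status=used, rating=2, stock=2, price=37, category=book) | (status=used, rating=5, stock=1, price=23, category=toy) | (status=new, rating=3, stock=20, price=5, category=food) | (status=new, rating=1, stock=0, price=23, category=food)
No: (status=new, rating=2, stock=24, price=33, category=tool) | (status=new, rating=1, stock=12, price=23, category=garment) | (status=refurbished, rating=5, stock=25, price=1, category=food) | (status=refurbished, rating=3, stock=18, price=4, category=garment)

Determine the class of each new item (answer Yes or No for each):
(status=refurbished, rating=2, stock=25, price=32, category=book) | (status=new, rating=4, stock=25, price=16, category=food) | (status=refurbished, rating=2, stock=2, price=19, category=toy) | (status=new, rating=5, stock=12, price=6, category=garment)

The common property of the 'Yes' items is: price = 5 OR stock ≤ 9. No 'No' item has it.

No, No, Yes, No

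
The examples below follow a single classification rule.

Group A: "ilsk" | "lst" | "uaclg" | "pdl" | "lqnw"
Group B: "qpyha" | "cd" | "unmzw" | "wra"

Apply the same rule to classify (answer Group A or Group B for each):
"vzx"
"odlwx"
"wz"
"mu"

Group B, Group A, Group B, Group B

The pattern is that an item is 'Group A' exactly when: contains 'l'.
"vzx" → no 'l' → Group B. "odlwx" → has 'l' → Group A. "wz" → no 'l' → Group B. "mu" → no 'l' → Group B.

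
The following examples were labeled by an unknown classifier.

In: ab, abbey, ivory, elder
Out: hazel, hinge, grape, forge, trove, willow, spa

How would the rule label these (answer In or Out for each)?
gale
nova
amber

Out, Out, In

The simplest hypothesis consistent with all the labels is: starts with a vowel.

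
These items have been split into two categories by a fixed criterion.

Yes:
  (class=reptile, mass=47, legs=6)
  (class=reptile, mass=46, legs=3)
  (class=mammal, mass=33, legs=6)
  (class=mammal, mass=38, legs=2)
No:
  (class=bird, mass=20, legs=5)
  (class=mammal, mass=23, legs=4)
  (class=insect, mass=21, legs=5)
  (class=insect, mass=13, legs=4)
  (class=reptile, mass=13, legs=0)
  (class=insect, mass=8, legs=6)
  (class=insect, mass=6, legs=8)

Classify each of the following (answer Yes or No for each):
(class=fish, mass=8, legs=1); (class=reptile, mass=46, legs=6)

The common property of the 'Yes' items is: mass ≥ 33. No 'No' item has it.
No: (class=fish, mass=8, legs=1), since mass = 8. Yes: (class=reptile, mass=46, legs=6), since mass = 46.

No, Yes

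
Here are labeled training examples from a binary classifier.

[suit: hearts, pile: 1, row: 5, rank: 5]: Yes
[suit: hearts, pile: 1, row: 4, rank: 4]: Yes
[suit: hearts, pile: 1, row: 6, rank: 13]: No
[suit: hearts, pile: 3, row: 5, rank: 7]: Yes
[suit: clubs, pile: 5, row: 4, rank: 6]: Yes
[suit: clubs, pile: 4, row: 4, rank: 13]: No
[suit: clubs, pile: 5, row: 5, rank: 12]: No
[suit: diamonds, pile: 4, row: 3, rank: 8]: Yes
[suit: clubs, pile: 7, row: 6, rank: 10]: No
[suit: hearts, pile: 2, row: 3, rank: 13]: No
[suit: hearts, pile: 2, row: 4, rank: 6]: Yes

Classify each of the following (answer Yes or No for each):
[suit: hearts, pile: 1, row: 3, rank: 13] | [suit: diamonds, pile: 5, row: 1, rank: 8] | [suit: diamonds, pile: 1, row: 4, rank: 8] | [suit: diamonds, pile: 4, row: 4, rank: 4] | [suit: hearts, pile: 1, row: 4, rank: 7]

The rule appears to be: rank ≤ 8.

No, Yes, Yes, Yes, Yes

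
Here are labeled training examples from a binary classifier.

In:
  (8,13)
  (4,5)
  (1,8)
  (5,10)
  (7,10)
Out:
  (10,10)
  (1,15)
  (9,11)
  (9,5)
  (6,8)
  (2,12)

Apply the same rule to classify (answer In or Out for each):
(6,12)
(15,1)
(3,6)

The distinguishing property — sum is odd — holds for all the 'In' cases and none of the 'Out' cases.
(6,12) — 6+12 = 18, hence Out. (15,1) — 15+1 = 16, hence Out. (3,6) — 3+6 = 9, hence In.

Out, Out, In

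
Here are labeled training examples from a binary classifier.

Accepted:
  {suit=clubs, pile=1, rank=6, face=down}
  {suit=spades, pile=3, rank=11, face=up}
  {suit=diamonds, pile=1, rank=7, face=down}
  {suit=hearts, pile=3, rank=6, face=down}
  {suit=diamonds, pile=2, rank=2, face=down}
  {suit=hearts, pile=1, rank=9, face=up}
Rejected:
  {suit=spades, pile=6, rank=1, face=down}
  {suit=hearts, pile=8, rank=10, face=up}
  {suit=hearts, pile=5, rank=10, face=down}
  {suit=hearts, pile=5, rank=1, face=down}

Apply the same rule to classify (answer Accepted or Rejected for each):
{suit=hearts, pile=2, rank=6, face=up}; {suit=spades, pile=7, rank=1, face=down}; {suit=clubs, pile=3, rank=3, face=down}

The classifier is using: pile ≤ 3.
Accepted: {suit=hearts, pile=2, rank=6, face=up}, since pile = 2.
Rejected: {suit=spades, pile=7, rank=1, face=down}, since pile = 7.
Accepted: {suit=clubs, pile=3, rank=3, face=down}, since pile = 3.

Accepted, Rejected, Accepted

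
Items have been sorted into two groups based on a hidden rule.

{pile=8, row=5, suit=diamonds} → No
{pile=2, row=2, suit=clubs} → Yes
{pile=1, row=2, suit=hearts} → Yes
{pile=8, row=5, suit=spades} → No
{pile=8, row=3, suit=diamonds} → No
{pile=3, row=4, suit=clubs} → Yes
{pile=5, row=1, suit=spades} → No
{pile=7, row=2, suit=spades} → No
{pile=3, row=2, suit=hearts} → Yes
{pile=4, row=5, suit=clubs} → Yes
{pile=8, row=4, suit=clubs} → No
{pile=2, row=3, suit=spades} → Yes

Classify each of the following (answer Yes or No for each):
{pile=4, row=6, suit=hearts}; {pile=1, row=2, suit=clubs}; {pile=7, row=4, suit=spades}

Yes, Yes, No

'Yes' ⟺ pile ≤ 4.
{pile=4, row=6, suit=hearts}: pile = 4 — qualifies, so Yes.
{pile=1, row=2, suit=clubs}: pile = 1 — qualifies, so Yes.
{pile=7, row=4, suit=spades}: pile = 7 — does not satisfy this, so No.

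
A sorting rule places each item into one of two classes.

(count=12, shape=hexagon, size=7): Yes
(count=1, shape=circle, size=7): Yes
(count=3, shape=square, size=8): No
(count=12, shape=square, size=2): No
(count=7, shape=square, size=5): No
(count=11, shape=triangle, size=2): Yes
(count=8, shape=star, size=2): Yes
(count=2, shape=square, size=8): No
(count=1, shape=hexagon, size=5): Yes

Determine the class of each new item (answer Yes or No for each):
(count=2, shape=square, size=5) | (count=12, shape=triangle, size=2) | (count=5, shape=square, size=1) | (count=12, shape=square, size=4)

No, Yes, No, No

The rule appears to be: shape is not square.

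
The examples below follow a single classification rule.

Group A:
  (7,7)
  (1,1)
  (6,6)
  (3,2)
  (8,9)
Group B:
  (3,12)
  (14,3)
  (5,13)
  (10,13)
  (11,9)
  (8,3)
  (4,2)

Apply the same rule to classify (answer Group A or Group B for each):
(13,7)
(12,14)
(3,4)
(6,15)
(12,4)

Group B, Group B, Group A, Group B, Group B

All 'Group A' examples share one property — |first − second| ≤ 1 — and every 'Group B' example lacks it.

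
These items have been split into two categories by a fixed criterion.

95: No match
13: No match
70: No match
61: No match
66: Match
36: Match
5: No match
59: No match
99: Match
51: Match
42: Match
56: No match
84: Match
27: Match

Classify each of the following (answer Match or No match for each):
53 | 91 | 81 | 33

Looking at the examples, the only property every 'Match' case has and every 'No match' case lacks is: multiple of 3.
53 → 53 = 3·17 + 2 → No match.
91 → 91 = 3·30 + 1 → No match.
81 → 81 = 3·27 → Match.
33 → 33 = 3·11 → Match.

No match, No match, Match, Match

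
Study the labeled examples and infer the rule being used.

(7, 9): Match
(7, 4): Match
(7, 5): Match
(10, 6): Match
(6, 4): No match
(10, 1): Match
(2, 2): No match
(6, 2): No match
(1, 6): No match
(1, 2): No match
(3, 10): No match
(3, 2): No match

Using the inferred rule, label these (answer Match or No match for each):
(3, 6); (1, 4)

The classifier is using: first ≥ 7.
(3, 6): first 3 — does not pass, so No match. (1, 4): first 1 — does not pass, so No match.

No match, No match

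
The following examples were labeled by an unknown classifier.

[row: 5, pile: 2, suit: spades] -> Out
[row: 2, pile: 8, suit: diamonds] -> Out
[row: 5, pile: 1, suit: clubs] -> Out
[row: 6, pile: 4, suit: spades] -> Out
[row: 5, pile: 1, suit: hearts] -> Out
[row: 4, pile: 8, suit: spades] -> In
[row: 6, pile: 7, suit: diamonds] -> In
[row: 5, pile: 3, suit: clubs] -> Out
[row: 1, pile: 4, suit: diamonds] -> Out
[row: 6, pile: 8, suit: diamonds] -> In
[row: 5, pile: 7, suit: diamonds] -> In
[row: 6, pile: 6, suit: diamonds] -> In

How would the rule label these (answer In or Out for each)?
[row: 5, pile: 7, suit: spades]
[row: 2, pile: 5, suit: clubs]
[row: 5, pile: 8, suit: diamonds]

Every 'In' example satisfies: row ≥ 4 AND pile ≥ 6. None of the 'Out' examples do.
[row: 5, pile: 7, suit: spades]: row = 5, pile = 7 — has this property, so In. [row: 2, pile: 5, suit: clubs]: row = 2, pile = 5 — lacks this property, so Out. [row: 5, pile: 8, suit: diamonds]: row = 5, pile = 8 — has this property, so In.

In, Out, In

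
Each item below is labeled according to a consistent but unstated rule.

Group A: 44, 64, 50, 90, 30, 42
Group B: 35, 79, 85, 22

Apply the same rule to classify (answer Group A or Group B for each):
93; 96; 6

Group B, Group A, Group B

The rule appears to be: even AND at least 30.
93 → 93 is odd, 93 ≥ 30 → Group B.
96 → 96 is even, 96 ≥ 30 → Group A.
6 → 6 is even, 6 < 30 → Group B.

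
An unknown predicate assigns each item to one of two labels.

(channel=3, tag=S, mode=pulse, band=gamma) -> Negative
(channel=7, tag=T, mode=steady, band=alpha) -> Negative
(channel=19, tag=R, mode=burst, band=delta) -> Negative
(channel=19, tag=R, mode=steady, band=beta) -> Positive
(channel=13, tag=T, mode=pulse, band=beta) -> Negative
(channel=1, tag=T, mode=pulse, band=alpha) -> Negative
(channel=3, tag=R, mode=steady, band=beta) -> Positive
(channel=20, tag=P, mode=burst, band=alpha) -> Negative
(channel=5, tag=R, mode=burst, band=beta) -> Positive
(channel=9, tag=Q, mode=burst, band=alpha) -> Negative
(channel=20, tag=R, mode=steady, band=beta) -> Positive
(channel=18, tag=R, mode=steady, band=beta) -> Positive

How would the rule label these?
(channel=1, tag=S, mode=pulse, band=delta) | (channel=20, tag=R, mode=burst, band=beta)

'Positive' ⟺ tag is R AND band is beta.

Negative, Positive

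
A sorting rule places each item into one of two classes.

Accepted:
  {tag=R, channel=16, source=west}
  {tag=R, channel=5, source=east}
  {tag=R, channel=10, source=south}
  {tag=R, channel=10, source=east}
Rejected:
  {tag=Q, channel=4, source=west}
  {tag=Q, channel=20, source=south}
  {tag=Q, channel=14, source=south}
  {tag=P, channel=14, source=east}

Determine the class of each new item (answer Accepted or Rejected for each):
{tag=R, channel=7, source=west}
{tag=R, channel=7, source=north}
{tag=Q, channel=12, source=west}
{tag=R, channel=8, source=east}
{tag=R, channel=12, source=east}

Accepted, Accepted, Rejected, Accepted, Accepted

Checking candidate rules against both groups, what survives is: tag is R.
{tag=R, channel=7, source=west}: Accepted (tag is R). {tag=R, channel=7, source=north}: Accepted (tag is R). {tag=Q, channel=12, source=west}: Rejected (tag is Q). {tag=R, channel=8, source=east}: Accepted (tag is R). {tag=R, channel=12, source=east}: Accepted (tag is R).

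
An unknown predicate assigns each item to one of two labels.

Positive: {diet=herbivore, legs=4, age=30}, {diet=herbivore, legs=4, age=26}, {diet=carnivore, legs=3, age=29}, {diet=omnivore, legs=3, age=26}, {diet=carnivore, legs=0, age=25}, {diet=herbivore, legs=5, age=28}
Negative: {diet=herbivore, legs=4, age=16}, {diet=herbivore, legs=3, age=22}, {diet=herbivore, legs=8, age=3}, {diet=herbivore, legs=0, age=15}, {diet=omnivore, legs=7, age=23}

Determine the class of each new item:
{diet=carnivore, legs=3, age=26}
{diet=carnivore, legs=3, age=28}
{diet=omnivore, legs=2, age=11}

The pattern is that an item is 'Positive' exactly when: age ≥ 25.
{diet=carnivore, legs=3, age=26}: age = 26, fits → Positive.
{diet=carnivore, legs=3, age=28}: age = 28, fits → Positive.
{diet=omnivore, legs=2, age=11}: age = 11, does not satisfy this → Negative.

Positive, Positive, Negative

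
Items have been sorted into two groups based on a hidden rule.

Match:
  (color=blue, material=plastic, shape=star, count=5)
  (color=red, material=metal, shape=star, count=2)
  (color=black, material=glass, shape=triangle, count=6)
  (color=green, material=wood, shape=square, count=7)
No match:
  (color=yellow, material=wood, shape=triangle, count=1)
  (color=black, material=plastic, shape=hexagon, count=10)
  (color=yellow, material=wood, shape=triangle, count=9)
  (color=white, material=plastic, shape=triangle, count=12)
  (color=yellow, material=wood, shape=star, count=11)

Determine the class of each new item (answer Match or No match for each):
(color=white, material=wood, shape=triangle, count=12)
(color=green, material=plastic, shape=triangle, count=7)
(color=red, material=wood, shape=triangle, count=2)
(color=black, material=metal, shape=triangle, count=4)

One predicate separates the groups cleanly: count ≥ 2 AND count ≤ 7.
(color=white, material=wood, shape=triangle, count=12): count = 12, fails this test → No match. (color=green, material=plastic, shape=triangle, count=7): count = 7, passes → Match. (color=red, material=wood, shape=triangle, count=2): count = 2, passes → Match. (color=black, material=metal, shape=triangle, count=4): count = 4, passes → Match.

No match, Match, Match, Match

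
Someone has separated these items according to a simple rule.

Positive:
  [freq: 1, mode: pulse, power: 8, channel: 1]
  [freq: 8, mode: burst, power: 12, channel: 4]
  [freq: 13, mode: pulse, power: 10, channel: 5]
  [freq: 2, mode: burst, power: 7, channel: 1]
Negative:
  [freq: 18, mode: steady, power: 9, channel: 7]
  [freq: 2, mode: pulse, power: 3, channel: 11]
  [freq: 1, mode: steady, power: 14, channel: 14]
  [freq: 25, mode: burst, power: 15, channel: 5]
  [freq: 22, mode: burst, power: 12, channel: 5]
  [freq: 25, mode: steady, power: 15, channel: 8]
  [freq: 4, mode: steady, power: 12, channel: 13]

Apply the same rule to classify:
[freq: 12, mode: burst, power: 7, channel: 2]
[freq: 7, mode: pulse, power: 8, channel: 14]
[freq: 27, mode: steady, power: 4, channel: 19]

The classifier is using: freq ≤ 13 AND channel ≤ 5.
[freq: 12, mode: burst, power: 7, channel: 2] — freq = 12, channel = 2, hence Positive. [freq: 7, mode: pulse, power: 8, channel: 14] — freq = 7, channel = 14, hence Negative. [freq: 27, mode: steady, power: 4, channel: 19] — freq = 27, channel = 19, hence Negative.

Positive, Negative, Negative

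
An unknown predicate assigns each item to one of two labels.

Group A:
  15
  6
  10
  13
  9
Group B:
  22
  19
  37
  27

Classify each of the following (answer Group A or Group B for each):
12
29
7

Group A, Group B, Group A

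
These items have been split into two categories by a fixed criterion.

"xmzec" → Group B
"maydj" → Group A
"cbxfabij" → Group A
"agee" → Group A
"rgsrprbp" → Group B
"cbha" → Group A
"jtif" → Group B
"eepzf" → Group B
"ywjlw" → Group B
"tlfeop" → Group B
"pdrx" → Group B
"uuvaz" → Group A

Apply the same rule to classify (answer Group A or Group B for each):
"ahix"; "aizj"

The classifier is using: contains 'a'.

Group A, Group A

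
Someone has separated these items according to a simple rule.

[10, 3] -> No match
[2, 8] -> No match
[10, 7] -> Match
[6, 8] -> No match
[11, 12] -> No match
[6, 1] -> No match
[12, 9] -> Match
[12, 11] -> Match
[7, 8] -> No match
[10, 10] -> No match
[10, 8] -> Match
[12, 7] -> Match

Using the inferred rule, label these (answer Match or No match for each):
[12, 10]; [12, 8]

Match, Match

'Match' ⟺ first > second AND sum ≥ 14.
[12, 10] — 12 > 10, 12+10 = 22, hence Match.
[12, 8] — 12 > 8, 12+8 = 20, hence Match.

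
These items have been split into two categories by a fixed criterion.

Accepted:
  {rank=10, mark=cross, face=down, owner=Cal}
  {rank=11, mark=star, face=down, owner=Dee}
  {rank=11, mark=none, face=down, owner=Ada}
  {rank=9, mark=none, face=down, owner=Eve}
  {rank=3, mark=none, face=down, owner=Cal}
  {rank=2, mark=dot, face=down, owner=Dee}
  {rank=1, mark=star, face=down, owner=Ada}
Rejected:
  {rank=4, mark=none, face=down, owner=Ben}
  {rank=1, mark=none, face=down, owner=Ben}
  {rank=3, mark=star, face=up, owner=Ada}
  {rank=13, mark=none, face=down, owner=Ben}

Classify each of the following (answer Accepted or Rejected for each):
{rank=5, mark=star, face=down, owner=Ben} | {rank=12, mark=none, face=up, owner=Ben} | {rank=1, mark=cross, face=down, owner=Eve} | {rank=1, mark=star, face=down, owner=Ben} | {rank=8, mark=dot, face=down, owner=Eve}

Rejected, Rejected, Accepted, Rejected, Accepted

A rule that fits every label: owner is not Ben AND face is down — true of each 'Accepted' example, false of each 'Rejected' one.
{rank=5, mark=star, face=down, owner=Ben}: owner is Ben, face is down — doesn't qualify, so Rejected. {rank=12, mark=none, face=up, owner=Ben}: owner is Ben, face is up — doesn't qualify, so Rejected. {rank=1, mark=cross, face=down, owner=Eve}: owner is Eve, face is down — matches, so Accepted. {rank=1, mark=star, face=down, owner=Ben}: owner is Ben, face is down — doesn't qualify, so Rejected. {rank=8, mark=dot, face=down, owner=Eve}: owner is Eve, face is down — matches, so Accepted.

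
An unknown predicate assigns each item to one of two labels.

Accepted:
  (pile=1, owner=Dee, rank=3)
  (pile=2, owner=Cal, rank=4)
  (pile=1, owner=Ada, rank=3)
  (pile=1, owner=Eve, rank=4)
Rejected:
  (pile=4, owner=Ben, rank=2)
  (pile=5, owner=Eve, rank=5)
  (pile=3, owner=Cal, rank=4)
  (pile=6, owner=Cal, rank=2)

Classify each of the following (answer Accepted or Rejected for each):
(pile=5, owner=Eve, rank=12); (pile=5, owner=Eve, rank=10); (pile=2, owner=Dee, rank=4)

The pattern is that an item is 'Accepted' exactly when: pile ≤ 2.

Rejected, Rejected, Accepted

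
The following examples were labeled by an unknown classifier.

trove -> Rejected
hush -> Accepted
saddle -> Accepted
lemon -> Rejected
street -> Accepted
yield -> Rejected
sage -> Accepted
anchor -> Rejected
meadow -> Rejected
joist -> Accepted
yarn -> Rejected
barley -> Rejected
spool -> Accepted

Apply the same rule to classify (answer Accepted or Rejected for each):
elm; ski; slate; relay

Rejected, Accepted, Accepted, Rejected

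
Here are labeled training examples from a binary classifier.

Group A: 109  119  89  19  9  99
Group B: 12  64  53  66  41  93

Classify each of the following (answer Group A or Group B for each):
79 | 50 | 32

Group A, Group B, Group B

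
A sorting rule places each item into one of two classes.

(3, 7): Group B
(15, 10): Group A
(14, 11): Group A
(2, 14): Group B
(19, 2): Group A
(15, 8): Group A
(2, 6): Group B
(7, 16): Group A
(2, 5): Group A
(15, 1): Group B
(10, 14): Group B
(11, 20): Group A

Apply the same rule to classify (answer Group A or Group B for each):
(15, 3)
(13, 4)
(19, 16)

The classifier is using: sum is odd.
(15, 3): Group B (15+3 = 18).
(13, 4): Group A (13+4 = 17).
(19, 16): Group A (19+16 = 35).

Group B, Group A, Group A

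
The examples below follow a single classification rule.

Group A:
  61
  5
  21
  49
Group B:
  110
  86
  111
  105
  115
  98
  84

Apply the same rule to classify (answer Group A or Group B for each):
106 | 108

Group B, Group B

The simplest hypothesis consistent with all the labels is: at most 61.
106 — 106 > 61, hence Group B. 108 — 108 > 61, hence Group B.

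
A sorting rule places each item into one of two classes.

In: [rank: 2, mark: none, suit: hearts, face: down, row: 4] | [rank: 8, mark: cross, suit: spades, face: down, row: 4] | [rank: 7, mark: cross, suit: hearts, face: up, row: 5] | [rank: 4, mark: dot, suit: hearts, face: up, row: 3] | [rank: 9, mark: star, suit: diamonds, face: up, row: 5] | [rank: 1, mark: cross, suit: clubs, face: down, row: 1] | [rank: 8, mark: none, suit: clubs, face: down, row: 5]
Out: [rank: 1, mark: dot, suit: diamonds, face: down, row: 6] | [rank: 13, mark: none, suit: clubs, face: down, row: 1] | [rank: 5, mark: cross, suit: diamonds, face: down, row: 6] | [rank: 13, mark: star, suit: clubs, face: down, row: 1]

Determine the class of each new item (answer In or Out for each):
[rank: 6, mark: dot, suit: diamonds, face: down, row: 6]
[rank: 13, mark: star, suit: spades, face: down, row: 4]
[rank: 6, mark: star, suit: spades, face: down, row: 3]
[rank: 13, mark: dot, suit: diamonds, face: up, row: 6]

The common property of the 'In' items is: rank ≤ 9 AND row ≤ 5. No 'Out' item has it.
Out: [rank: 6, mark: dot, suit: diamonds, face: down, row: 6], since rank = 6, row = 6. Out: [rank: 13, mark: star, suit: spades, face: down, row: 4], since rank = 13, row = 4. In: [rank: 6, mark: star, suit: spades, face: down, row: 3], since rank = 6, row = 3. Out: [rank: 13, mark: dot, suit: diamonds, face: up, row: 6], since rank = 13, row = 6.

Out, Out, In, Out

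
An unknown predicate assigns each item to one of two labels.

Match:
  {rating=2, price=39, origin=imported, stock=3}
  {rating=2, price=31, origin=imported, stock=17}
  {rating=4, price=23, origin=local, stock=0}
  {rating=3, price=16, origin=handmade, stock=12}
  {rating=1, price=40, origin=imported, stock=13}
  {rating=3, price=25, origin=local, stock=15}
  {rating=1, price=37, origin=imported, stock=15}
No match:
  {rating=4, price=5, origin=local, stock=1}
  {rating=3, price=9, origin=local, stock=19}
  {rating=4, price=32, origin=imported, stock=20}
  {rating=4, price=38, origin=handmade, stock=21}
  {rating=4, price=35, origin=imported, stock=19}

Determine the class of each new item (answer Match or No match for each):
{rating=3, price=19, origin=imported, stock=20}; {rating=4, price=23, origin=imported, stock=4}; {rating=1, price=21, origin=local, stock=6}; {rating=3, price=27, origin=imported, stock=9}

'Match' ⟺ price ≥ 9 AND stock ≤ 17.

No match, Match, Match, Match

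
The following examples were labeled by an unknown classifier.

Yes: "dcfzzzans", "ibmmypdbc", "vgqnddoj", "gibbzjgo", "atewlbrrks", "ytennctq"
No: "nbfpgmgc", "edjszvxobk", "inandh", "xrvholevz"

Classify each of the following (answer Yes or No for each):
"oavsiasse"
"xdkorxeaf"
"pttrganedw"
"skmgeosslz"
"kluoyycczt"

Yes, No, Yes, Yes, Yes

The classifier is using: has a double letter.
"oavsiasse" → 'ss' doubled → Yes. "xdkorxeaf" → no doubled letter → No. "pttrganedw" → 'tt' doubled → Yes. "skmgeosslz" → 'ss' doubled → Yes. "kluoyycczt" → 'yy' doubled → Yes.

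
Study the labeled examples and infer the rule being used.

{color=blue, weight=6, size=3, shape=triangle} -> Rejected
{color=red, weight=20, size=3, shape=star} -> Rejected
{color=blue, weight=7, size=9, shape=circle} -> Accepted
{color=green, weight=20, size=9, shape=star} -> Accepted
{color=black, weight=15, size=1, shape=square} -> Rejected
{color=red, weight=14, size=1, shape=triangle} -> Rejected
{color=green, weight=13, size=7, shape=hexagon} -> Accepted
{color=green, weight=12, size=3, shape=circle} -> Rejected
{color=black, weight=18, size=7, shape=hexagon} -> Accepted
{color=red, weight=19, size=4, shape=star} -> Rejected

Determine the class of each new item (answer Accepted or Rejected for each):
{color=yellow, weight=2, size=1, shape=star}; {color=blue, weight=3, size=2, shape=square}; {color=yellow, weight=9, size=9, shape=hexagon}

The classifier is using: size ≥ 7.
{color=yellow, weight=2, size=1, shape=star}: size = 1 — does not fit, so Rejected. {color=blue, weight=3, size=2, shape=square}: size = 2 — does not fit, so Rejected. {color=yellow, weight=9, size=9, shape=hexagon}: size = 9 — fits, so Accepted.

Rejected, Rejected, Accepted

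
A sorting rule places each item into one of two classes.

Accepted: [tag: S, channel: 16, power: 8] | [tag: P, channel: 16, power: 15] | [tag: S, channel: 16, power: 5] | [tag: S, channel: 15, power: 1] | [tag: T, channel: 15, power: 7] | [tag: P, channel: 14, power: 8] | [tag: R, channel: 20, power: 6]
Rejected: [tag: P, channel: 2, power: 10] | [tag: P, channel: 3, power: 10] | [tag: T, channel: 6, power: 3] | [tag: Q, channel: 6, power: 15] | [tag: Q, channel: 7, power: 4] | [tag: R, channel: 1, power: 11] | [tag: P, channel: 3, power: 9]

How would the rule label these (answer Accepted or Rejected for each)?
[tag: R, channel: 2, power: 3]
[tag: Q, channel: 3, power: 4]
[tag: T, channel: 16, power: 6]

The simplest hypothesis consistent with all the labels is: channel ≥ 14.
[tag: R, channel: 2, power: 3]: Rejected (channel = 2). [tag: Q, channel: 3, power: 4]: Rejected (channel = 3). [tag: T, channel: 16, power: 6]: Accepted (channel = 16).

Rejected, Rejected, Accepted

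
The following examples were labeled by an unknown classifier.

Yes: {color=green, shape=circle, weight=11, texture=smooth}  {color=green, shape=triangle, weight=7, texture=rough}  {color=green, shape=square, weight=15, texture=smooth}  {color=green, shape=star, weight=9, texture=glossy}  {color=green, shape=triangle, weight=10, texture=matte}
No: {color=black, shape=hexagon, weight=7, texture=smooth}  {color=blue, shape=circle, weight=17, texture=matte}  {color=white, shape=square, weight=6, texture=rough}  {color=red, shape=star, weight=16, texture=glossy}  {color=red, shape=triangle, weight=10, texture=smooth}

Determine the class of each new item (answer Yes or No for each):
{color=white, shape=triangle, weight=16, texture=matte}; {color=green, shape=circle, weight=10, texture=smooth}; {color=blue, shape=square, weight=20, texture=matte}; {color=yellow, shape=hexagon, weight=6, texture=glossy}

No, Yes, No, No

The rule appears to be: color is green.
{color=white, shape=triangle, weight=16, texture=matte}: color is white — does not satisfy this, so No. {color=green, shape=circle, weight=10, texture=smooth}: color is green — meets the rule, so Yes. {color=blue, shape=square, weight=20, texture=matte}: color is blue — does not satisfy this, so No. {color=yellow, shape=hexagon, weight=6, texture=glossy}: color is yellow — does not satisfy this, so No.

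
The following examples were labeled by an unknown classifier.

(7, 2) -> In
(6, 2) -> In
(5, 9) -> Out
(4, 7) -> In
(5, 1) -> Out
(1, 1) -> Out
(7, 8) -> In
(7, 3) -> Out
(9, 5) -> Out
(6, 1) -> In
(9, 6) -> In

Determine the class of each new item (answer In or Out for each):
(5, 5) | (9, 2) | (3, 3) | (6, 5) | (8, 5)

Out, In, Out, In, In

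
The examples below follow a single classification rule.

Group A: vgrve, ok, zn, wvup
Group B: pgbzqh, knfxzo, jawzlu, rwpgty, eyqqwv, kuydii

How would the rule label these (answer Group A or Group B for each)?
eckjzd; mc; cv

'Group A' ⟺ length ≤ 5.
eckjzd: Group B (length 6). mc: Group A (length 2). cv: Group A (length 2).

Group B, Group A, Group A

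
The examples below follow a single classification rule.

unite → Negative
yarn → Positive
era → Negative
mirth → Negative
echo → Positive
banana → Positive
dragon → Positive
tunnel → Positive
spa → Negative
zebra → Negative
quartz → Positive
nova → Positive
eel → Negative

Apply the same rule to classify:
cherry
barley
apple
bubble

The simplest hypothesis consistent with all the labels is: even length.

Positive, Positive, Negative, Positive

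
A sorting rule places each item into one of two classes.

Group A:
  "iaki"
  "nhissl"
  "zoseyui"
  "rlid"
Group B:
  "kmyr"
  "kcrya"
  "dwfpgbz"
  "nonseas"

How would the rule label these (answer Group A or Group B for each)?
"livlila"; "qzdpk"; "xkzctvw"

Group A, Group B, Group B

A rule that fits every label: contains 'i' — true of each 'Group A' example, false of each 'Group B' one.
"livlila" → has 'i' → Group A.
"qzdpk" → no 'i' → Group B.
"xkzctvw" → no 'i' → Group B.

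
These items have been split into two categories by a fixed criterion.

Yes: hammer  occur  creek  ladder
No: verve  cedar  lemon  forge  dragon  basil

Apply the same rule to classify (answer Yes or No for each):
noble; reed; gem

No, Yes, No

The distinguishing property — has a double letter — holds for all the 'Yes' cases and none of the 'No' cases.
noble: no doubled letter — doesn't match, so No.
reed: 'ee' doubled — qualifies, so Yes.
gem: no doubled letter — doesn't match, so No.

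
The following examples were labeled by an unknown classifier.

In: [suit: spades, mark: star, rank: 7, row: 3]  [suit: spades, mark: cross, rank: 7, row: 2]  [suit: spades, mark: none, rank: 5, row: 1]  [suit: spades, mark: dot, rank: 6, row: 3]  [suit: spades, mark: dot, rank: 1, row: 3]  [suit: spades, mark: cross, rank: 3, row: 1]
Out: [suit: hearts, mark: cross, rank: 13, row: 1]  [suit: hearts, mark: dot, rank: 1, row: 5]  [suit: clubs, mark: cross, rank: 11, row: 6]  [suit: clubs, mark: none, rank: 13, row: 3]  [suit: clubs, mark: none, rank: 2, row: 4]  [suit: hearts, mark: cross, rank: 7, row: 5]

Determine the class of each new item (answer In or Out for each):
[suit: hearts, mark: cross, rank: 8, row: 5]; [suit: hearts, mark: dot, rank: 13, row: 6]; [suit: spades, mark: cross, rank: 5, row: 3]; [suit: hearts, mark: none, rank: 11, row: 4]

Out, Out, In, Out

'In' ⟺ suit is spades.
[suit: hearts, mark: cross, rank: 8, row: 5]: suit is hearts, lacks this property → Out. [suit: hearts, mark: dot, rank: 13, row: 6]: suit is hearts, lacks this property → Out. [suit: spades, mark: cross, rank: 5, row: 3]: suit is spades, matches → In. [suit: hearts, mark: none, rank: 11, row: 4]: suit is hearts, lacks this property → Out.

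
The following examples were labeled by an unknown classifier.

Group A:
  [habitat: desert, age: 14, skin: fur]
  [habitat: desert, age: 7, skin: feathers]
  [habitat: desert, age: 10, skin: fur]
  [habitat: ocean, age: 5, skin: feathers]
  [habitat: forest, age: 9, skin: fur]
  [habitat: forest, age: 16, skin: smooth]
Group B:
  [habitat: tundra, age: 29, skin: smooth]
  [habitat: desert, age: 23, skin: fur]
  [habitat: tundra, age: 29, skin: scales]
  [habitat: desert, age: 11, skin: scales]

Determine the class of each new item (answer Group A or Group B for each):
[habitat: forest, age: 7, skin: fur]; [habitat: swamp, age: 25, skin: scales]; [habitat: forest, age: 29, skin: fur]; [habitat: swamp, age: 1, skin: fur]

All 'Group A' examples share one property — age ≠ 11 AND age ≤ 16 — and every 'Group B' example lacks it.
Group A: [habitat: forest, age: 7, skin: fur], since age = 7.
Group B: [habitat: swamp, age: 25, skin: scales], since age = 25.
Group B: [habitat: forest, age: 29, skin: fur], since age = 29.
Group A: [habitat: swamp, age: 1, skin: fur], since age = 1.

Group A, Group B, Group B, Group A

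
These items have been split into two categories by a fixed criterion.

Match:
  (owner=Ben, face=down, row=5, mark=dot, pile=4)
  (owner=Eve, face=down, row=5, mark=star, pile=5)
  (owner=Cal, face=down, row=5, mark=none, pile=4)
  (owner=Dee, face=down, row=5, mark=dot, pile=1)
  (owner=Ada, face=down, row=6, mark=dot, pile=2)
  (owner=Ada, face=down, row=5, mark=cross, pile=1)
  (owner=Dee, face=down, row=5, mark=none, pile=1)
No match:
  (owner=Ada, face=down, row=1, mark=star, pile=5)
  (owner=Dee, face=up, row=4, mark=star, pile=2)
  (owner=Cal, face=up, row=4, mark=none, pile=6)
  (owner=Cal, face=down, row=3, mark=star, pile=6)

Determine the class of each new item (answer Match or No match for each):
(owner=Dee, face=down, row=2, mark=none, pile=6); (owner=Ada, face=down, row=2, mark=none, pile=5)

The pattern is that an item is 'Match' exactly when: row ≥ 5.

No match, No match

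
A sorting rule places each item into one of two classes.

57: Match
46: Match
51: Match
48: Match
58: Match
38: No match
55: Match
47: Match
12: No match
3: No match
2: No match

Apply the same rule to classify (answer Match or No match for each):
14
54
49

No match, Match, Match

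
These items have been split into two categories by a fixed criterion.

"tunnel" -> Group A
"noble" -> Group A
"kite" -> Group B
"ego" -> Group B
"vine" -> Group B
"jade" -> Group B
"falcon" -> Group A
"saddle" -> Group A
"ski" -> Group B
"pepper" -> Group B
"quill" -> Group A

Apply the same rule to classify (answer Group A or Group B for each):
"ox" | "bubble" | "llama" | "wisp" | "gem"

Group B, Group A, Group A, Group B, Group B

Checking candidate rules against both groups, what survives is: contains 'l'.
Group B: "ox", since no 'l'. Group A: "bubble", since has 'l'. Group A: "llama", since has 'l'. Group B: "wisp", since no 'l'. Group B: "gem", since no 'l'.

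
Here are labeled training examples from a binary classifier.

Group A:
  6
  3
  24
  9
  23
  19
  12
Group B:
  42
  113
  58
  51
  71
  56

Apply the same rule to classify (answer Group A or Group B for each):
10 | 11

Group A, Group A

The classifier is using: at most 24.
10 → 10 ≤ 24 → Group A. 11 → 11 ≤ 24 → Group A.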